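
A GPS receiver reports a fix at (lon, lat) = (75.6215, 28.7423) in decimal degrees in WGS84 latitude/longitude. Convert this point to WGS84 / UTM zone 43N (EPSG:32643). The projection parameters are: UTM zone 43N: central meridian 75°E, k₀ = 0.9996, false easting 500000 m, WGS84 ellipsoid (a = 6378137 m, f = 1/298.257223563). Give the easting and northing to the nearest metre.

E 560684 m, N 3179593 m

Zone 43 central meridian λ₀ = 6×43 − 183 = 75°; Δλ = +0.6215°.
Transverse Mercator on WGS84 with k₀ = 0.9996 gives E = 560684.235 m, N = 3179593.483 m.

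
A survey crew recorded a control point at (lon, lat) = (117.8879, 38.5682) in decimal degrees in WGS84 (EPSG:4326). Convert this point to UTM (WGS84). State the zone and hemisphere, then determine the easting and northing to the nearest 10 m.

Longitude 117.8879° lies in the 6° band [114°, 120°), giving zone 50; latitude is north of the equator, so 50N.
Zone 50 central meridian λ₀ = 6×50 − 183 = 117°; Δλ = +0.8879°.
Transverse Mercator on WGS84 with k₀ = 0.9996 gives E = 577350.629 m, N = 4269234.724 m.

Zone 50N: E 577350 m, N 4269230 m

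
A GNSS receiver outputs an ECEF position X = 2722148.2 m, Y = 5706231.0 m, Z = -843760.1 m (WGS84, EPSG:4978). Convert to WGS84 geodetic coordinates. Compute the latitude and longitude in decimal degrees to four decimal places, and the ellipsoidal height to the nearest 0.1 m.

λ = atan2(Y, X) = 64.49660028°; p = √(X²+Y²) = 6322275.1 m.
Bowring's method on WGS84 (a = 6378137 m, b = 6356752.314 m) gives φ = -7.65230018°, h = 569.121 m.

lat -7.6523°, lon 64.4966°, h 569.1 m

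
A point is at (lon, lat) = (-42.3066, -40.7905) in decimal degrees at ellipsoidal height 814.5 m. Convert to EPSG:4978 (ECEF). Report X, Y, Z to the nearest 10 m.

X 3576810 m, Y -3255400 m, Z -4145370 m

WGS84: a = 6378137 m, e² = 0.006694380; N(φ) = a/√(1−e²sin²φ) = 6387268.136 m.
X = (N+h)·cosφ·cosλ = 3576805.700 m; Y = (N+h)·cosφ·sinλ = -3255396.006 m; Z = (N(1−e²)+h)·sinφ = -4145368.846 m.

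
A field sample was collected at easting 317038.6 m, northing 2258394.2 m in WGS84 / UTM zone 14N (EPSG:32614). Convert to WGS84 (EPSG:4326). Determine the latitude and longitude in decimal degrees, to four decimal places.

Zone 14N: λ₀ = -99°, k₀ = 0.9996, false easting 500000 m.
Meridian distance M = (N − FN)/k₀ = 2259297.9 m.
Inverse transverse Mercator on WGS84 gives φ = 20.41510035°, λ = -100.75349983°.

lat 20.4151°, lon -100.7535°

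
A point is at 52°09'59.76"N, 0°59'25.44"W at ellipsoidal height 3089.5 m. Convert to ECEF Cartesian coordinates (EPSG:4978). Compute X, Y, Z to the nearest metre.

X 3921645 m, Y -67795 m, Z 5016635 m

WGS84: a = 6378137 m, e² = 0.006694380; N(φ) = a/√(1−e²sin²φ) = 6391495.835 m.
X = (N+h)·cosφ·cosλ = 3921645.259 m; Y = (N+h)·cosφ·sinλ = -67795.296 m; Z = (N(1−e²)+h)·sinφ = 5016634.937 m.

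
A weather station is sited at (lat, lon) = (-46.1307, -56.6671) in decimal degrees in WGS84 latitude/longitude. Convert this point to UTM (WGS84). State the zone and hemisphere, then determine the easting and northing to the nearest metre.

Longitude -56.6671° lies in the 6° band [-60°, -54°), giving zone 21; latitude is south of the equator, so 21S.
Zone 21 central meridian λ₀ = 6×21 − 183 = -57°; Δλ = +0.3329°.
Transverse Mercator on WGS84 with k₀ = 0.9996 gives E = 525716.451 m, N = 4891376.815 m.

Zone 21S: E 525716 m, N 4891377 m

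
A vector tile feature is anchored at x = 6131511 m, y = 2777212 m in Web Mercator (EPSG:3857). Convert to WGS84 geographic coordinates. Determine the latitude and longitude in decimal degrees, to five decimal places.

lat 24.19520°, lon 55.08030°

R = 6378137 m. λ = x/R = 55.08030046°.
φ = 2·arctan(exp(y/R)) − 90° = 2·arctan(1.54562) − 90° = 24.19519850°.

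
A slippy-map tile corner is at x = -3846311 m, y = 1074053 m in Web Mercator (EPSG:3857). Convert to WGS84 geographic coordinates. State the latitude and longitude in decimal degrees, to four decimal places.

R = 6378137 m. λ = x/R = -34.55199959°.
φ = 2·arctan(exp(y/R)) − 90° = 2·arctan(1.18341) − 90° = 9.60310267°.

lat 9.6031°, lon -34.5520°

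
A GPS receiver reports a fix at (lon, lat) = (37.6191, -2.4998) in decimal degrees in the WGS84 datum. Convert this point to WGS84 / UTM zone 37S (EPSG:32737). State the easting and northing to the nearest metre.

Zone 37 central meridian λ₀ = 6×37 − 183 = 39°; Δλ = -1.3809°.
Transverse Mercator on WGS84 with k₀ = 0.9996 gives E = 346470.745 m, N = 9723614.524 m.

E 346471 m, N 9723615 m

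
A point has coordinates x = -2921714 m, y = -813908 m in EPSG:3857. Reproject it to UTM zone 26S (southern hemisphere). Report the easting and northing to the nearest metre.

Web Mercator inverse (R = 6378137 m) → φ = -7.29169698°, λ = -26.24620342°.
UTM 26S forward: E = 583207.172 m, N = 9193935.370 m.

E 583207 m, N 9193935 m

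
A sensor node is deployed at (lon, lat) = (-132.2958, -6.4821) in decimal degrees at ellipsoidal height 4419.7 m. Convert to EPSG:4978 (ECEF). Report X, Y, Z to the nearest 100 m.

X -4267900 m, Y -4691100 m, Z -715800 m

WGS84: a = 6378137 m, e² = 0.006694380; N(φ) = a/√(1−e²sin²φ) = 6378409.104 m.
X = (N+h)·cosφ·cosλ = -4267917.978 m; Y = (N+h)·cosφ·sinλ = -4691071.383 m; Z = (N(1−e²)+h)·sinφ = -715754.966 m.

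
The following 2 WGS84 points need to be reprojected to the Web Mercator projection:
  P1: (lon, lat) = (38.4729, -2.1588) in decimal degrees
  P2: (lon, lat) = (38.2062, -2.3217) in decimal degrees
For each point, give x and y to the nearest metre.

Web Mercator: x = R·λ, y = R·ln tan(π/4+φ/2), R = 6378137 m.
P1 (-2.1588°, 38.4729°) → (4282783.637, -240373.398) m.
P2 (-2.3217°, 38.2062°) → (4253094.729, -258521.219) m.

P1: x 4282784 m, y -240373 m; P2: x 4253095 m, y -258521 m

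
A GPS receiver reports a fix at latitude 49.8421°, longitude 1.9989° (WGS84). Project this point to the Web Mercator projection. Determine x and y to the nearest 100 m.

x 222500 m, y 6419000 m

Web Mercator is spherical with R = a = 6378137 m.
x = R·λ = 6378137 × 0.034887386 = 222516.530 m.
y = R·ln tan(π/4 + φ/2) = 6378137 × 1.006402828 = 6418975.116 m.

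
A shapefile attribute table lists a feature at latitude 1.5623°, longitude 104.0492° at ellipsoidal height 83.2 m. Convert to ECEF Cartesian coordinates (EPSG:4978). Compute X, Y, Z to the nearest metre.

X -1547773 m, Y 6185148 m, Z 172731 m

WGS84: a = 6378137 m, e² = 0.006694380; N(φ) = a/√(1−e²sin²φ) = 6378152.869 m.
X = (N+h)·cosφ·cosλ = -1547773.138 m; Y = (N+h)·cosφ·sinλ = 6185147.855 m; Z = (N(1−e²)+h)·sinφ = 172731.483 m.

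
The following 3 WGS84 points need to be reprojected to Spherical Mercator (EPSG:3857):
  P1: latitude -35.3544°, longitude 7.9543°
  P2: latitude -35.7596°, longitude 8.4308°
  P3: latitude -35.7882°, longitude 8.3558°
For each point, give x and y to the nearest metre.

P1: x 885469 m, y -4212148 m; P2: x 938512 m, y -4267593 m; P3: x 930163 m, y -4271517 m

Web Mercator: x = R·λ, y = R·ln tan(π/4+φ/2), R = 6378137 m.
P1 (-35.3544°, 7.9543°) → (885468.626, -4212147.596) m.
P2 (-35.7596°, 8.4308°) → (938512.363, -4267592.922) m.
P3 (-35.7882°, 8.3558°) → (930163.401, -4271517.018) m.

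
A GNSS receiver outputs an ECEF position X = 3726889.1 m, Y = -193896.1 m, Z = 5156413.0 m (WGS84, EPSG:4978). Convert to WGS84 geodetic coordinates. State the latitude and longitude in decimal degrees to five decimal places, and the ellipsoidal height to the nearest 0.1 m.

λ = atan2(Y, X) = -2.97819998°; p = √(X²+Y²) = 3731929.5 m.
Bowring's method on WGS84 (a = 6378137 m, b = 6356752.314 m) gives φ = 54.28760043°, h = 1130.583 m.

lat 54.28760°, lon -2.97820°, h 1130.6 m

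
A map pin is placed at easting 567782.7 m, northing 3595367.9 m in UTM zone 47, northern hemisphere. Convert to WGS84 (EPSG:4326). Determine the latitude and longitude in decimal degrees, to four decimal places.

lat 32.4935°, lon 99.7215°

Zone 47N: λ₀ = 99°, k₀ = 0.9996, false easting 500000 m.
Meridian distance M = (N − FN)/k₀ = 3596806.6 m.
Inverse transverse Mercator on WGS84 gives φ = 32.49350040°, λ = 99.72149948°.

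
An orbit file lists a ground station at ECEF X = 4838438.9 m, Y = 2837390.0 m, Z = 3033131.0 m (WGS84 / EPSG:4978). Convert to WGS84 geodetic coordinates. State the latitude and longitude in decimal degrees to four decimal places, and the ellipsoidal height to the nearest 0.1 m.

λ = atan2(Y, X) = 30.38850017°; p = √(X²+Y²) = 5609034.9 m.
Bowring's method on WGS84 (a = 6378137 m, b = 6356752.314 m) gives φ = 28.56389947°, h = 3330.440 m.

lat 28.5639°, lon 30.3885°, h 3330.4 m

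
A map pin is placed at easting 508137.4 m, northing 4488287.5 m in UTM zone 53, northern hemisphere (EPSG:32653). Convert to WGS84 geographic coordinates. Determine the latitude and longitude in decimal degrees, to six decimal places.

lat 40.545300°, lon 135.096099°

Zone 53N: λ₀ = 135°, k₀ = 0.9996, false easting 500000 m.
Meridian distance M = (N − FN)/k₀ = 4490083.5 m.
Inverse transverse Mercator on WGS84 gives φ = 40.54530018°, λ = 135.09609948°.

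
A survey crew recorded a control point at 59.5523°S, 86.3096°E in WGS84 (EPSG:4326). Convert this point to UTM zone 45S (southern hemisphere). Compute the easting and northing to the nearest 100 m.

E 461000 m, N 3398200 m

Zone 45 central meridian λ₀ = 6×45 − 183 = 87°; Δλ = -0.6904°.
Transverse Mercator on WGS84 with k₀ = 0.9996 gives E = 460972.443 m, N = 3398243.719 m.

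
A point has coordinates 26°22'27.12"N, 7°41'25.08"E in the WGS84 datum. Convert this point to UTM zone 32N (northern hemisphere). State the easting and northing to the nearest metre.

E 369339 m, N 2917789 m

Zone 32 central meridian λ₀ = 6×32 − 183 = 9°; Δλ = -1.3097°.
Transverse Mercator on WGS84 with k₀ = 0.9996 gives E = 369339.384 m, N = 2917788.672 m.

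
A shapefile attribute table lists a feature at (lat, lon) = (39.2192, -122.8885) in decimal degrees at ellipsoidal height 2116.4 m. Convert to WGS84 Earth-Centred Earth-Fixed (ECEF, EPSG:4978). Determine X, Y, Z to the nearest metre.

WGS84: a = 6378137 m, e² = 0.006694380; N(φ) = a/√(1−e²sin²φ) = 6386689.207 m.
X = (N+h)·cosφ·cosλ = -2687670.935 m; Y = (N+h)·cosφ·sinλ = -4156335.701 m; Z = (N(1−e²)+h)·sinφ = 4012537.745 m.

X -2687671 m, Y -4156336 m, Z 4012538 m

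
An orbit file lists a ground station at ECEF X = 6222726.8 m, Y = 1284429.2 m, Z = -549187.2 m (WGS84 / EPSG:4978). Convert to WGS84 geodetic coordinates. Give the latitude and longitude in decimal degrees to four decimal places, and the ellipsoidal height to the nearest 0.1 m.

lat -4.9731°, lon 11.6626°, h -384.5 m

λ = atan2(Y, X) = 11.66259967°; p = √(X²+Y²) = 6353903.3 m.
Bowring's method on WGS84 (a = 6378137 m, b = 6356752.314 m) gives φ = -4.97309990°, h = -384.529 m.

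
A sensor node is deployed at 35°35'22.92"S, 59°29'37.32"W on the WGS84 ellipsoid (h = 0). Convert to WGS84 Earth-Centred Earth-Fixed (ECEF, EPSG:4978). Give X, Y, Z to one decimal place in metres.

X 2635948.6 m, Y -4473827.8 m, Z -3691265.7 m

WGS84: a = 6378137 m, e² = 0.006694380; N(φ) = a/√(1−e²sin²φ) = 6385380.106 m.
X = (N+h)·cosφ·cosλ = 2635948.612 m; Y = (N+h)·cosφ·sinλ = -4473827.786 m; Z = (N(1−e²)+h)·sinφ = -3691265.747 m.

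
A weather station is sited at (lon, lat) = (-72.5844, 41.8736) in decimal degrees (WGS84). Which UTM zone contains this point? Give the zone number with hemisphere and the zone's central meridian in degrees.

UTM zone = ⌊(λ + 180)/6⌋ + 1; -72.5844° ∈ [-78°, -72°) → zone 18.
Hemisphere: N (φ ≥ 0).
Central meridian λ₀ = 6×18 − 183 = -75°.

Zone 18N, central meridian -75°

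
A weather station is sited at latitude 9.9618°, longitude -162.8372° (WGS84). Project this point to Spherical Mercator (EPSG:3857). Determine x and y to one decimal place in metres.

Web Mercator is spherical with R = a = 6378137 m.
x = R·λ = 6378137 × -2.842045285 = -18126954.186 m.
y = R·ln tan(π/4 + φ/2) = 6378137 × 0.174748868 = 1114572.224 m.

x -18126954.2 m, y 1114572.2 m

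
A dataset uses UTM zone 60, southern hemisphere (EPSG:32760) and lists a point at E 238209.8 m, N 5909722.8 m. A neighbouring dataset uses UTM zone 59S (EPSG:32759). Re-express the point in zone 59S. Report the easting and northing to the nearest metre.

UTM 60S → geographic: φ = -36.92220005°, λ = 174.06109960°.
UTM 59S (λ₀ = 171°) forward: E = 772678.258 m, N = 5909380.009 m.

E 772678 m, N 5909380 m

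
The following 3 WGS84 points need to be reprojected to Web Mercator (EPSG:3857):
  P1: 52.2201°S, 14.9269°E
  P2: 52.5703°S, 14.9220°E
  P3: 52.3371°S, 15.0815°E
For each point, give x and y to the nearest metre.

Web Mercator: x = R·λ, y = R·ln tan(π/4+φ/2), R = 6378137 m.
P1 (-52.2201°, 14.9269°) → (1661654.907, -6840020.615) m.
P2 (-52.5703°, 14.9220°) → (1661109.442, -6903907.233) m.
P3 (-52.3371°, 15.0815°) → (1678864.900, -6861308.472) m.

P1: x 1661655 m, y -6840021 m; P2: x 1661109 m, y -6903907 m; P3: x 1678865 m, y -6861308 m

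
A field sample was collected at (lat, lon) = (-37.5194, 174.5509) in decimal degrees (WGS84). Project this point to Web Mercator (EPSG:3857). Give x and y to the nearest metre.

x 19430917 m, y -4511754 m

Web Mercator is spherical with R = a = 6378137 m.
x = R·λ = 6378137 × 3.046487917 = 19430917.306 m.
y = R·ln tan(π/4 + φ/2) = 6378137 × -0.707378010 = -4511753.861 m.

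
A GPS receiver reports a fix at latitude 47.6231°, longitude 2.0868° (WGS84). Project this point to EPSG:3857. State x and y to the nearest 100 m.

Web Mercator is spherical with R = a = 6378137 m.
x = R·λ = 6378137 × 0.036421531 = 232301.513 m.
y = R·ln tan(π/4 + φ/2) = 6378137 × 0.947671647 = 6044379.593 m.

x 232300 m, y 6044400 m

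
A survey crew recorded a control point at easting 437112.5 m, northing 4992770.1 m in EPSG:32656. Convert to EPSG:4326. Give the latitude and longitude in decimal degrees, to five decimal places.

Zone 56N: λ₀ = 153°, k₀ = 0.9996, false easting 500000 m.
Meridian distance M = (N − FN)/k₀ = 4994768.0 m.
Inverse transverse Mercator on WGS84 gives φ = 45.08559984°, λ = 152.20089939°.

lat 45.08560°, lon 152.20090°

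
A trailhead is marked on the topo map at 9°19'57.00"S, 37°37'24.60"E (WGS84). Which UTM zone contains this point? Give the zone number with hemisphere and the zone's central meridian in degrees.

Zone 37S, central meridian 39°

UTM zone = ⌊(λ + 180)/6⌋ + 1; 37.6235° ∈ [36°, 42°) → zone 37.
Hemisphere: S (φ < 0).
Central meridian λ₀ = 6×37 − 183 = 39°.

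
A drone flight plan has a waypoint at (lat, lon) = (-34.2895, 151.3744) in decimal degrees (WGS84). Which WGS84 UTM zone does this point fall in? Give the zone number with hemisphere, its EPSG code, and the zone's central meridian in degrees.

Zone 56S (EPSG:32756), central meridian 153°

UTM zone = ⌊(λ + 180)/6⌋ + 1; 151.3744° ∈ [150°, 156°) → zone 56.
Hemisphere: S (φ < 0).
Central meridian λ₀ = 6×56 − 183 = 153°.
EPSG code: 32756.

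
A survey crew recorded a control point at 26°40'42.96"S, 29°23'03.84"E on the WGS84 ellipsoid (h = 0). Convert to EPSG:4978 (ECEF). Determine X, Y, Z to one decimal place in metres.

X 4969263.5 m, Y 2798253.8 m, Z -2846440.4 m

WGS84: a = 6378137 m, e² = 0.006694380; N(φ) = a/√(1−e²sin²φ) = 6382445.026 m.
X = (N+h)·cosφ·cosλ = 4969263.491 m; Y = (N+h)·cosφ·sinλ = 2798253.787 m; Z = (N(1−e²)+h)·sinφ = -2846440.372 m.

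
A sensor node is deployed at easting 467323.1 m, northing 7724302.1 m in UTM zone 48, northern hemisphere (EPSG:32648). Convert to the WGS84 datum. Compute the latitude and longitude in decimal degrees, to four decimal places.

Zone 48N: λ₀ = 105°, k₀ = 0.9996, false easting 500000 m.
Meridian distance M = (N − FN)/k₀ = 7727393.1 m.
Inverse transverse Mercator on WGS84 gives φ = 69.62519977°, λ = 104.15900121°.

lat 69.6252°, lon 104.1590°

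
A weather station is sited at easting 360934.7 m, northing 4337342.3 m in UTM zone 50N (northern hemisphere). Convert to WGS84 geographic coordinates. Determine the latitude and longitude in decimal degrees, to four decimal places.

lat 39.1742°, lon 115.3901°

Zone 50N: λ₀ = 117°, k₀ = 0.9996, false easting 500000 m.
Meridian distance M = (N − FN)/k₀ = 4339077.9 m.
Inverse transverse Mercator on WGS84 gives φ = 39.17419957°, λ = 115.39010035°.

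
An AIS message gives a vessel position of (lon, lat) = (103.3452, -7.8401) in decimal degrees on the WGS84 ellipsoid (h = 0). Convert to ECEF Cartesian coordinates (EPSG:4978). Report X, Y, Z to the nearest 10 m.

WGS84: a = 6378137 m, e² = 0.006694380; N(φ) = a/√(1−e²sin²φ) = 6378534.283 m.
X = (N+h)·cosφ·cosλ = -1458514.731 m; Y = (N+h)·cosφ·sinλ = 6148282.633 m; Z = (N(1−e²)+h)·sinφ = -864264.398 m.

X -1458510 m, Y 6148280 m, Z -864260 m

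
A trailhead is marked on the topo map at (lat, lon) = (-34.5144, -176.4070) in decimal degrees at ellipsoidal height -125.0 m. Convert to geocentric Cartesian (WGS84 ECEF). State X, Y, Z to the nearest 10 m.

WGS84: a = 6378137 m, e² = 0.006694380; N(φ) = a/√(1−e²sin²φ) = 6385002.127 m.
X = (N+h)·cosφ·cosλ = -5250694.244 m; Y = (N+h)·cosφ·sinλ = -329701.654 m; Z = (N(1−e²)+h)·sinφ = -3593537.472 m.

X -5250690 m, Y -329700 m, Z -3593540 m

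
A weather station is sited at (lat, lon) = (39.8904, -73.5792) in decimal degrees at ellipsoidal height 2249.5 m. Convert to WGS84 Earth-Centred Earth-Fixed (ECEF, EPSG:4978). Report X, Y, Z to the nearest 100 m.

X 1385800 m, Y -4702300 m, Z 4070100 m

WGS84: a = 6378137 m, e² = 0.006694380; N(φ) = a/√(1−e²sin²φ) = 6386935.795 m.
X = (N+h)·cosφ·cosλ = 1385814.695 m; Y = (N+h)·cosφ·sinλ = -4702291.198 m; Z = (N(1−e²)+h)·sinφ = 4070098.539 m.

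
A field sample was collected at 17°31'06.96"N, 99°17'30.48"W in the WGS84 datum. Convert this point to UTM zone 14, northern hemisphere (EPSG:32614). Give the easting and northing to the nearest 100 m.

Zone 14 central meridian λ₀ = 6×14 − 183 = -99°; Δλ = -0.2918°.
Transverse Mercator on WGS84 with k₀ = 0.9996 gives E = 469026.444 m, N = 1936950.369 m.

E 469000 m, N 1937000 m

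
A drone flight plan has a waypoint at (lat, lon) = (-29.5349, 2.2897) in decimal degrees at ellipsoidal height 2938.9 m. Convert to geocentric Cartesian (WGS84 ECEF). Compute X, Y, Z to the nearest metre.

WGS84: a = 6378137 m, e² = 0.006694380; N(φ) = a/√(1−e²sin²φ) = 6383331.175 m.
X = (N+h)·cosφ·cosλ = 5551973.701 m; Y = (N+h)·cosφ·sinλ = 221990.624 m; Z = (N(1−e²)+h)·sinφ = -3127069.837 m.

X 5551974 m, Y 221991 m, Z -3127070 m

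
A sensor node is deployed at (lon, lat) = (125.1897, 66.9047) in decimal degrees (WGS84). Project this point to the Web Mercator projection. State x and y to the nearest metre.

Web Mercator is spherical with R = a = 6378137 m.
x = R·λ = 6378137 × 2.184972455 = 13936053.657 m.
y = R·ln tan(π/4 + φ/2) = 6378137 × 1.588075131 = 10128960.750 m.

x 13936054 m, y 10128961 m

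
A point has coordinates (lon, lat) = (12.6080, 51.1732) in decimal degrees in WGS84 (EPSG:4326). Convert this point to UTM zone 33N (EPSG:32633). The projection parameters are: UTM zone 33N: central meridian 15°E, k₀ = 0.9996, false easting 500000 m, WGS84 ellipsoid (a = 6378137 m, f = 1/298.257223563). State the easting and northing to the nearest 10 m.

E 332790 m, N 5671810 m

Zone 33 central meridian λ₀ = 6×33 − 183 = 15°; Δλ = -2.3920°.
Transverse Mercator on WGS84 with k₀ = 0.9996 gives E = 332790.340 m, N = 5671805.523 m.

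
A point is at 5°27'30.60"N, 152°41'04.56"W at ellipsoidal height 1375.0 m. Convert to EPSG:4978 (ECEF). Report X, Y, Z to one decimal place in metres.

X -5642625.5 m, Y -2914297.1 m, Z 602806.1 m

WGS84: a = 6378137 m, e² = 0.006694380; N(φ) = a/√(1−e²sin²φ) = 6378330.188 m.
X = (N+h)·cosφ·cosλ = -5642625.463 m; Y = (N+h)·cosφ·sinλ = -2914297.096 m; Z = (N(1−e²)+h)·sinφ = 602806.135 m.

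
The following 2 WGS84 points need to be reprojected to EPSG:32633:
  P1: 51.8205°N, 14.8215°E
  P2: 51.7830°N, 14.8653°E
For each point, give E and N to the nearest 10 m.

UTM zone 33N: λ₀ = 15°, k₀ = 0.9996.
P1 (51.8205°, 14.8215°) → (487696.931, 5741089.083) m.
P2 (51.7830°, 14.8653°) → (490708.128, 5736911.884) m.

P1: E 487700 m, N 5741090 m; P2: E 490710 m, N 5736910 m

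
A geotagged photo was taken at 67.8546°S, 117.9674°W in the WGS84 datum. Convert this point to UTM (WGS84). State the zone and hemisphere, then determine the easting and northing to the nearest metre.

Zone 11S: E 459306 m, N 2473028 m

Longitude -117.9674° lies in the 6° band [-120°, -114°), giving zone 11; latitude is south of the equator, so 11S.
Zone 11 central meridian λ₀ = 6×11 − 183 = -117°; Δλ = -0.9674°.
Transverse Mercator on WGS84 with k₀ = 0.9996 gives E = 459305.774 m, N = 2473028.151 m.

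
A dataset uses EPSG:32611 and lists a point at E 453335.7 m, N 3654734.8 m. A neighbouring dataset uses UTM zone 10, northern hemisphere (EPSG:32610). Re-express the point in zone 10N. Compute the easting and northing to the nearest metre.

E 1013963 m, N 3668096 m

UTM 11N → geographic: φ = 33.03010036°, λ = -117.49970025°.
UTM 10N (λ₀ = -123°) forward: E = 1013962.851 m, N = 3668096.019 m.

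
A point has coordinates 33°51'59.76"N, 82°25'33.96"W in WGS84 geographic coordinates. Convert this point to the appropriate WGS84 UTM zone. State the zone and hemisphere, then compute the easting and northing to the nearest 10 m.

Zone 17N: E 368090 m, N 3748280 m

Longitude -82.4261° lies in the 6° band [-84°, -78°), giving zone 17; latitude is north of the equator, so 17N.
Zone 17 central meridian λ₀ = 6×17 − 183 = -81°; Δλ = -1.4261°.
Transverse Mercator on WGS84 with k₀ = 0.9996 gives E = 368092.042 m, N = 3748279.926 m.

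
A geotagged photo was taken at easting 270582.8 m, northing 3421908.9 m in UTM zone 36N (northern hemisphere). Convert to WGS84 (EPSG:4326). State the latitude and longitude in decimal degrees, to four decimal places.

Zone 36N: λ₀ = 33°, k₀ = 0.9996, false easting 500000 m.
Meridian distance M = (N − FN)/k₀ = 3423278.2 m.
Inverse transverse Mercator on WGS84 gives φ = 30.90830025°, λ = 30.59950014°.

lat 30.9083°, lon 30.5995°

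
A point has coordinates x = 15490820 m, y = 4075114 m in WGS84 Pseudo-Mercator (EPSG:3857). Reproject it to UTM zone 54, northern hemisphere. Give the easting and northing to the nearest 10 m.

E 330430 m, N 3801860 m

Web Mercator inverse (R = 6378137 m) → φ = 34.34420113°, λ = 139.15640370°.
UTM 54N forward: E = 330426.921 m, N = 3801860.833 m.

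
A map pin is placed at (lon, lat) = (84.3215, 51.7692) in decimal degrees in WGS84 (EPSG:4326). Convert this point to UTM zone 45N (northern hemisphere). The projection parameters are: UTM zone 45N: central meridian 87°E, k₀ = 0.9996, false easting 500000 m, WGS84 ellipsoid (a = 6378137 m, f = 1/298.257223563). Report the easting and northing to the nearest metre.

E 315191 m, N 5738763 m

Zone 45 central meridian λ₀ = 6×45 − 183 = 87°; Δλ = -2.6785°.
Transverse Mercator on WGS84 with k₀ = 0.9996 gives E = 315191.090 m, N = 5738762.876 m.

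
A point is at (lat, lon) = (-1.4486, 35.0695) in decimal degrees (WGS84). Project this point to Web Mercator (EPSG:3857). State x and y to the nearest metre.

Web Mercator is spherical with R = a = 6378137 m.
x = R·λ = 6378137 × 0.612078242 = 3903918.882 m.
y = R·ln tan(π/4 + φ/2) = 6378137 × -0.025285534 = -161274.597 m.

x 3903919 m, y -161275 m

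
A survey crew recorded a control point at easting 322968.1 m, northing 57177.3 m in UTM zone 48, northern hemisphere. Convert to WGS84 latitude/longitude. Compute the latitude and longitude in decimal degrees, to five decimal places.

lat 0.51710°, lon 103.40920°

Zone 48N: λ₀ = 105°, k₀ = 0.9996, false easting 500000 m.
Meridian distance M = (N − FN)/k₀ = 57200.2 m.
Inverse transverse Mercator on WGS84 gives φ = 0.51710012°, λ = 103.40920042°.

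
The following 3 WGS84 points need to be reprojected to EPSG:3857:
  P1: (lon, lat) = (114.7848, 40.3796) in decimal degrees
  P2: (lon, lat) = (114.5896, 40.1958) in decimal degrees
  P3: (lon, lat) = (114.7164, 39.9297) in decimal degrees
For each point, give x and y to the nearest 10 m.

Web Mercator: x = R·λ, y = R·ln tan(π/4+φ/2), R = 6378137 m.
P1 (40.3796°, 114.7848°) → (12777785.487, 4921259.025) m.
P2 (40.1958°, 114.5896°) → (12756055.922, 4894436.330) m.
P3 (39.9297°, 114.7164°) → (12770171.234, 4855731.728) m.

P1: x 12777790 m, y 4921260 m; P2: x 12756060 m, y 4894440 m; P3: x 12770170 m, y 4855730 m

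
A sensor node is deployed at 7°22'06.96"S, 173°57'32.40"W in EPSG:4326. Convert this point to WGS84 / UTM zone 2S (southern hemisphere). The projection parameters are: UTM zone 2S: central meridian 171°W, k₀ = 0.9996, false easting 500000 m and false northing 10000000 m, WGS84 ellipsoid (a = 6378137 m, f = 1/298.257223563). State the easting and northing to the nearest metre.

Zone 2 central meridian λ₀ = 6×2 − 183 = -171°; Δλ = -2.9590°.
Transverse Mercator on WGS84 with k₀ = 0.9996 gives E = 173297.163 m, N = 9184420.677 m.

E 173297 m, N 9184421 m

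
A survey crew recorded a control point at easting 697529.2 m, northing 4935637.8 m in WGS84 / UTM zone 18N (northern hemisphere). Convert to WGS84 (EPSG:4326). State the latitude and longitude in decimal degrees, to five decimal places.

lat 44.54700°, lon -72.51330°

Zone 18N: λ₀ = -75°, k₀ = 0.9996, false easting 500000 m.
Meridian distance M = (N − FN)/k₀ = 4937612.8 m.
Inverse transverse Mercator on WGS84 gives φ = 44.54700043°, λ = -72.51330056°.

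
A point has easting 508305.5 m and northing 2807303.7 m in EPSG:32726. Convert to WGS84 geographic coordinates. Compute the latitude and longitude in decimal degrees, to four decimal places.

lat -64.8585°, lon -26.8248°

Zone 26S: λ₀ = -27°, k₀ = 0.9996, false easting 500000 m, false northing 10000000 m.
Meridian distance M = (N − FN)/k₀ = -7195574.5 m.
Inverse transverse Mercator on WGS84 gives φ = -64.85849970°, λ = -26.82480035°.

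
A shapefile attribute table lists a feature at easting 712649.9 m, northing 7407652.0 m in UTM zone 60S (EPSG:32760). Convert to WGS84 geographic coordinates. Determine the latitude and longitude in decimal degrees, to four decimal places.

lat -23.4272°, lon 179.0813°

Zone 60S: λ₀ = 177°, k₀ = 0.9996, false easting 500000 m, false northing 10000000 m.
Meridian distance M = (N − FN)/k₀ = -2593385.4 m.
Inverse transverse Mercator on WGS84 gives φ = -23.42719989°, λ = 179.08130025°.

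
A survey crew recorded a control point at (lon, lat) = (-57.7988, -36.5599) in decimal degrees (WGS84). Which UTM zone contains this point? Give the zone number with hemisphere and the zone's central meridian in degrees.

UTM zone = ⌊(λ + 180)/6⌋ + 1; -57.7988° ∈ [-60°, -54°) → zone 21.
Hemisphere: S (φ < 0).
Central meridian λ₀ = 6×21 − 183 = -57°.

Zone 21S, central meridian -57°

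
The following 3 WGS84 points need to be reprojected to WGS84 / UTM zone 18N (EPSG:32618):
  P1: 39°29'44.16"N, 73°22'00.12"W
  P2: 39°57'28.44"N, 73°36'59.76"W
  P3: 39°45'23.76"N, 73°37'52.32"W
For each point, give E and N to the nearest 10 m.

UTM zone 18N: λ₀ = -75°, k₀ = 0.9996.
P1 (39.4956°, -73.3667°) → (640442.053, 4373049.537) m.
P2 (39.9579°, -73.6166°) → (618161.133, 4424000.774) m.
P3 (39.7566°, -73.6312°) → (617256.201, 4401638.603) m.

P1: E 640440 m, N 4373050 m; P2: E 618160 m, N 4424000 m; P3: E 617260 m, N 4401640 m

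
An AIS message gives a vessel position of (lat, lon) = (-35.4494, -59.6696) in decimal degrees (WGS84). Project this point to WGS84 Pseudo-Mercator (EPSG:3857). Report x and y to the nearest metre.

x -6642389 m, y -4225122 m

Web Mercator is spherical with R = a = 6378137 m.
x = R·λ = 6378137 × -1.041430983 = -6642389.488 m.
y = R·ln tan(π/4 + φ/2) = 6378137 × -0.662438226 = -4225121.761 m.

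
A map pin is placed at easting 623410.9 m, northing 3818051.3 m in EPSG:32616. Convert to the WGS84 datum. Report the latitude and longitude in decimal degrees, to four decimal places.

lat 34.4967°, lon -85.6558°

Zone 16N: λ₀ = -87°, k₀ = 0.9996, false easting 500000 m.
Meridian distance M = (N − FN)/k₀ = 3819579.1 m.
Inverse transverse Mercator on WGS84 gives φ = 34.49669998°, λ = -85.65579976°.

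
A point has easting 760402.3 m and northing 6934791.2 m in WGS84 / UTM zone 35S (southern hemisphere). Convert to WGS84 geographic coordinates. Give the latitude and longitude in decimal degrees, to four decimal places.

lat -27.6860°, lon 29.6403°

Zone 35S: λ₀ = 27°, k₀ = 0.9996, false easting 500000 m, false northing 10000000 m.
Meridian distance M = (N − FN)/k₀ = -3066435.4 m.
Inverse transverse Mercator on WGS84 gives φ = -27.68600024°, λ = 29.64029989°.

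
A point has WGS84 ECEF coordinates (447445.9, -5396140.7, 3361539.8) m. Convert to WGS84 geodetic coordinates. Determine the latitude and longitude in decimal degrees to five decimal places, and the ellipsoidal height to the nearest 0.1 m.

λ = atan2(Y, X) = -85.25990005°; p = √(X²+Y²) = 5414659.9 m.
Bowring's method on WGS84 (a = 6378137 m, b = 6356752.314 m) gives φ = 32.00560009°, h = 1097.664 m.

lat 32.00560°, lon -85.25990°, h 1097.7 m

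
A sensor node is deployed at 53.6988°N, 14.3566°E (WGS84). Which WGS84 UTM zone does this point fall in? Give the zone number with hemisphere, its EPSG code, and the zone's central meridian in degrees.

UTM zone = ⌊(λ + 180)/6⌋ + 1; 14.3566° ∈ [12°, 18°) → zone 33.
Hemisphere: N (φ ≥ 0).
Central meridian λ₀ = 6×33 − 183 = 15°.
EPSG code: 32633.

Zone 33N (EPSG:32633), central meridian 15°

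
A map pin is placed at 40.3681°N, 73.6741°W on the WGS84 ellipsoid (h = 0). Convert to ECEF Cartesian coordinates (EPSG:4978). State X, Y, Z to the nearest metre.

WGS84: a = 6378137 m, e² = 0.006694380; N(φ) = a/√(1−e²sin²φ) = 6387111.955 m.
X = (N+h)·cosφ·cosλ = 1367929.294 m; Y = (N+h)·cosφ·sinλ = -4670115.672 m; Z = (N(1−e²)+h)·sinφ = 4109211.611 m.

X 1367929 m, Y -4670116 m, Z 4109212 m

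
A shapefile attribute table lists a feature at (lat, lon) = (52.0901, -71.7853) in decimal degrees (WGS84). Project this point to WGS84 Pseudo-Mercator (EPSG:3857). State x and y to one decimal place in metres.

Web Mercator is spherical with R = a = 6378137 m.
x = R·λ = 6378137 × -1.252889840 = -7991103.042 m.
y = R·ln tan(π/4 + φ/2) = 6378137 × 1.068718517 = 6816433.114 m.

x -7991103.0 m, y 6816433.1 m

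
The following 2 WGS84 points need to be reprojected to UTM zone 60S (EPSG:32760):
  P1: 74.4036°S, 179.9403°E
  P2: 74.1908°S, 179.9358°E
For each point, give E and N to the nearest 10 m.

UTM zone 60S: λ₀ = 177°, k₀ = 0.9996.
P1 (-74.4036°, 179.9403°) → (588207.166, 1740753.478) m.
P2 (-74.1908°, 179.9358°) → (589243.075, 1764474.933) m.

P1: E 588210 m, N 1740750 m; P2: E 589240 m, N 1764470 m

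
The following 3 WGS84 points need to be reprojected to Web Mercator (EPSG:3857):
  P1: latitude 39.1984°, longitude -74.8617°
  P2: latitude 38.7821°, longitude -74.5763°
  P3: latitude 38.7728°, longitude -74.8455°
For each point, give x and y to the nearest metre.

P1: x -8333566 m, y 4750131 m; P2: x -8301796 m, y 4690507 m; P3: x -8331763 m, y 4689179 m

Web Mercator: x = R·λ, y = R·ln tan(π/4+φ/2), R = 6378137 m.
P1 (39.1984°, -74.8617°) → (-8333566.324, 4750130.646) m.
P2 (38.7821°, -74.5763°) → (-8301795.741, 4690507.156) m.
P3 (38.7728°, -74.8455°) → (-8331762.948, 4689179.177) m.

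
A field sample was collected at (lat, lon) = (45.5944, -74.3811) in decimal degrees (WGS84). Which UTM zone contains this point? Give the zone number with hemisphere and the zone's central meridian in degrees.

Zone 18N, central meridian -75°

UTM zone = ⌊(λ + 180)/6⌋ + 1; -74.3811° ∈ [-78°, -72°) → zone 18.
Hemisphere: N (φ ≥ 0).
Central meridian λ₀ = 6×18 − 183 = -75°.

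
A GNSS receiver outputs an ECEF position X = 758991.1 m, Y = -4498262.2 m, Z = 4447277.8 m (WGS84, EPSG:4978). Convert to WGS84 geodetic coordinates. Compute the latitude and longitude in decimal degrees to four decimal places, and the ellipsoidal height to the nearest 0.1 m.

λ = atan2(Y, X) = -80.42269971°; p = √(X²+Y²) = 4561845.1 m.
Bowring's method on WGS84 (a = 6378137 m, b = 6356752.314 m) gives φ = 44.46369969°, h = 3237.286 m.

lat 44.4637°, lon -80.4227°, h 3237.3 m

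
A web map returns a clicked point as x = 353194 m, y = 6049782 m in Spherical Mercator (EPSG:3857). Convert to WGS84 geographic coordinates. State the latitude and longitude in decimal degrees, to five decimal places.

lat 47.65580°, lon 3.17280°

R = 6378137 m. λ = x/R = 3.17279568°.
φ = 2·arctan(exp(y/R)) − 90° = 2·arctan(2.58188) − 90° = 47.65579965°.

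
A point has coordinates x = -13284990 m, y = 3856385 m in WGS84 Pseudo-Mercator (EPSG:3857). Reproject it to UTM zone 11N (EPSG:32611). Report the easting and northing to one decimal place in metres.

Web Mercator inverse (R = 6378137 m) → φ = 32.70630171°, λ = -119.34109566°.
UTM 11N forward: E = 280557.301 m, N = 3621151.530 m.

E 280557.3 m, N 3621151.5 m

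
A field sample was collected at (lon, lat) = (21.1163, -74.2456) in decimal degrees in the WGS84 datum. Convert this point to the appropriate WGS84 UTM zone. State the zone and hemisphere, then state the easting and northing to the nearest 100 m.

Zone 34S: E 503500 m, N 1760600 m

Longitude 21.1163° lies in the 6° band [18°, 24°), giving zone 34; latitude is south of the equator, so 34S.
Zone 34 central meridian λ₀ = 6×34 − 183 = 21°; Δλ = +0.1163°.
Transverse Mercator on WGS84 with k₀ = 0.9996 gives E = 503524.686 m, N = 1760558.130 m.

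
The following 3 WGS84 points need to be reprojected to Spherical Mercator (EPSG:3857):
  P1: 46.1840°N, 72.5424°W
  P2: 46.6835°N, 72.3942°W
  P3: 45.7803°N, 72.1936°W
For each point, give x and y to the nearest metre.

Web Mercator: x = R·λ, y = R·ln tan(π/4+φ/2), R = 6378137 m.
P1 (46.1840°, -72.5424°) → (-8075383.029, 5809884.537) m.
P2 (46.6835°, -72.3942°) → (-8058885.480, 5890565.367) m.
P3 (45.7803°, -72.1936°) → (-8036554.791, 5745211.770) m.

P1: x -8075383 m, y 5809885 m; P2: x -8058885 m, y 5890565 m; P3: x -8036555 m, y 5745212 m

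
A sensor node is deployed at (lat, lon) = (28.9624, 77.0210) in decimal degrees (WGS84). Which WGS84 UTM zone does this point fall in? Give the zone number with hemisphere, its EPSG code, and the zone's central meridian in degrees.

UTM zone = ⌊(λ + 180)/6⌋ + 1; 77.0210° ∈ [72°, 78°) → zone 43.
Hemisphere: N (φ ≥ 0).
Central meridian λ₀ = 6×43 − 183 = 75°.
EPSG code: 32643.

Zone 43N (EPSG:32643), central meridian 75°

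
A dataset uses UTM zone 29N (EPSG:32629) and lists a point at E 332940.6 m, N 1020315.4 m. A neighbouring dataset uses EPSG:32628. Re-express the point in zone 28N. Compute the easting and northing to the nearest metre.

UTM 29N → geographic: φ = 9.22709976°, λ = -10.52070017°.
UTM 28N (λ₀ = -15°) forward: E = 992506.106 m, N = 1023051.539 m.

E 992506 m, N 1023052 m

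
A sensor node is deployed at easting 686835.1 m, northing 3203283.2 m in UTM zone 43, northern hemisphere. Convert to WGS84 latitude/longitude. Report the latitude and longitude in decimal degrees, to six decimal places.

lat 28.943900°, lon 76.917000°

Zone 43N: λ₀ = 75°, k₀ = 0.9996, false easting 500000 m.
Meridian distance M = (N − FN)/k₀ = 3204565.0 m.
Inverse transverse Mercator on WGS84 gives φ = 28.94389974°, λ = 76.91700035°.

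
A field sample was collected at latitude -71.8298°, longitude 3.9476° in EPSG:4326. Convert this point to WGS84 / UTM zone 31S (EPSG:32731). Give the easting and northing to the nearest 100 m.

Zone 31 central meridian λ₀ = 6×31 − 183 = 3°; Δλ = +0.9476°.
Transverse Mercator on WGS84 with k₀ = 0.9996 gives E = 532980.389 m, N = 2029792.576 m.

E 533000 m, N 2029800 m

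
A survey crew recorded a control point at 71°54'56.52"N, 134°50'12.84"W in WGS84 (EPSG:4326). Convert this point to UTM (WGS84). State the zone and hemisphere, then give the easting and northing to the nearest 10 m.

Zone 8N: E 505650 m, N 7979540 m

Longitude -134.8369° lies in the 6° band [-138°, -132°), giving zone 8; latitude is north of the equator, so 8N.
Zone 8 central meridian λ₀ = 6×8 − 183 = -135°; Δλ = +0.1631°.
Transverse Mercator on WGS84 with k₀ = 0.9996 gives E = 505650.834 m, N = 7979537.232 m.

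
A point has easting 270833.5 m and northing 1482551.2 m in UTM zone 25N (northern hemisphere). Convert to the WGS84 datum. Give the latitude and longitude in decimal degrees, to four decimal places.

lat 13.4018°, lon -35.1163°

Zone 25N: λ₀ = -33°, k₀ = 0.9996, false easting 500000 m.
Meridian distance M = (N − FN)/k₀ = 1483144.5 m.
Inverse transverse Mercator on WGS84 gives φ = 13.40179959°, λ = -35.11630019°.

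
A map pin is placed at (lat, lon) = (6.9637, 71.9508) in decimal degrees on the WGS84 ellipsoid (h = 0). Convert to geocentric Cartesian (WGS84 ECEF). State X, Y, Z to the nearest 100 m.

X 1961700 m, Y 6019800 m, Z 768100 m

WGS84: a = 6378137 m, e² = 0.006694380; N(φ) = a/√(1−e²sin²φ) = 6378450.835 m.
X = (N+h)·cosφ·cosλ = 1961679.561 m; Y = (N+h)·cosφ·sinλ = 6019835.089 m; Z = (N(1−e²)+h)·sinφ = 768149.544 m.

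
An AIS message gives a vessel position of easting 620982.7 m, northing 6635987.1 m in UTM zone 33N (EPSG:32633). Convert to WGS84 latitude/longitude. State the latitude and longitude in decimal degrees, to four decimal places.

lat 59.8438°, lon 17.1591°

Zone 33N: λ₀ = 15°, k₀ = 0.9996, false easting 500000 m.
Meridian distance M = (N − FN)/k₀ = 6638642.6 m.
Inverse transverse Mercator on WGS84 gives φ = 59.84379982°, λ = 17.15910061°.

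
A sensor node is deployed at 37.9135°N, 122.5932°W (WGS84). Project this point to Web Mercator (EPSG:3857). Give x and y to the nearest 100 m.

x -13647000 m, y 4567200 m

Web Mercator is spherical with R = a = 6378137 m.
x = R·λ = 6378137 × -2.139654981 = -13647012.599 m.
y = R·ln tan(π/4 + φ/2) = 6378137 × 0.716073277 = 4567213.460 m.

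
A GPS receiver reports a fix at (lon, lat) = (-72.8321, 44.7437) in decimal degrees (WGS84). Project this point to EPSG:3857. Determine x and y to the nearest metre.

Web Mercator is spherical with R = a = 6378137 m.
x = R·λ = 6378137 × -1.271159946 = -8107632.285 m.
y = R·ln tan(π/4 + φ/2) = 6378137 × 0.875061502 = 5581262.141 m.

x -8107632 m, y 5581262 m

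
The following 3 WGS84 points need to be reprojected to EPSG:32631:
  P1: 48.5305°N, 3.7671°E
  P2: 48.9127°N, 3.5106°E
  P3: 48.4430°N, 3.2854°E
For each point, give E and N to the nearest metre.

P1: E 556633 m, N 5375550 m; P2: E 537412 m, N 5417877 m; P3: E 521107 m, N 5365579 m

UTM zone 31N: λ₀ = 3°, k₀ = 0.9996.
P1 (48.5305°, 3.7671°) → (556632.887, 5375549.911) m.
P2 (48.9127°, 3.5106°) → (537411.734, 5417876.773) m.
P3 (48.4430°, 3.2854°) → (521106.642, 5365579.078) m.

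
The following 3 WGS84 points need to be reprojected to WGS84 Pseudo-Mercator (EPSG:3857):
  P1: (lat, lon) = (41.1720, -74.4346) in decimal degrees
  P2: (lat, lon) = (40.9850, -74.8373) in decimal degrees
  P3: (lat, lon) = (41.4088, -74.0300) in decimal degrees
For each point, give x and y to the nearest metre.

P1: x -8286022 m, y 5037745 m; P2: x -8330850 m, y 5010129 m; P3: x -8240982 m, y 5072828 m

Web Mercator: x = R·λ, y = R·ln tan(π/4+φ/2), R = 6378137 m.
P1 (41.1720°, -74.4346°) → (-8286021.769, 5037744.823) m.
P2 (40.9850°, -74.8373°) → (-8330850.128, 5010129.419) m.
P3 (41.4088°, -74.0300°) → (-8240981.903, 5072827.855) m.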